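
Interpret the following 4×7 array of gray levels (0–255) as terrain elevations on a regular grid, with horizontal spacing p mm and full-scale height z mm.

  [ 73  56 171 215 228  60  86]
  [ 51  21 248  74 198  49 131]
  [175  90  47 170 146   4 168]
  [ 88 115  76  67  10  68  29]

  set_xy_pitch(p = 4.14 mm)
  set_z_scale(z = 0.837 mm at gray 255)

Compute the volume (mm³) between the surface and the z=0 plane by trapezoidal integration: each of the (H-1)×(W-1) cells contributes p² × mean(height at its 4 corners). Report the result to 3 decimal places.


height_mm = gray/255 × 0.837; cell vol = 4.14² × mean(4 corners)
unit = 4.14² × 0.837 / (4×255) = 0.0140646 mm³ per gray-sum
row 0: Σ corner-gray over 6 cells = 2981  → 41.9264
row 1: Σ corner-gray over 6 cells = 2619  → 36.8351
row 2: Σ corner-gray over 6 cells = 2046  → 28.7761
Σ rows: total corner-gray = 7646  → 107.5376 mm³

107.538


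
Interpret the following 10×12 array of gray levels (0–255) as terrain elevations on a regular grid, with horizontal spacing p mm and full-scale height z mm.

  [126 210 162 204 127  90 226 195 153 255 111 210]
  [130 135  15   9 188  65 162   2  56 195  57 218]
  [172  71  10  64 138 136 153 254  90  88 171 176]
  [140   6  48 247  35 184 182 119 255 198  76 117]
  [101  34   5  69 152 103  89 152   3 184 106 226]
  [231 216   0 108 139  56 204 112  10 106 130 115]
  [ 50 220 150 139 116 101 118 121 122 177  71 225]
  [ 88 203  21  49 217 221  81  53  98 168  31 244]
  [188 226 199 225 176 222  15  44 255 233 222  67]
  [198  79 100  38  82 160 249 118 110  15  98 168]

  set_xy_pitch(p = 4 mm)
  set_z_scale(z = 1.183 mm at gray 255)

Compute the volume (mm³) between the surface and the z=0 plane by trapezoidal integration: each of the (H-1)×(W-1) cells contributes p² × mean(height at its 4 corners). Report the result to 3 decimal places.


height_mm = gray/255 × 1.183; cell vol = 4² × mean(4 corners)
unit = 4² × 1.183 / (4×255) = 0.0185569 mm³ per gray-sum
row 0: Σ corner-gray over 11 cells = 5918  → 109.8195
row 1: Σ corner-gray over 11 cells = 4814  → 89.3327
row 2: Σ corner-gray over 11 cells = 5655  → 104.9391
row 3: Σ corner-gray over 11 cells = 5078  → 94.2317
row 4: Σ corner-gray over 11 cells = 4629  → 85.8997
row 5: Σ corner-gray over 11 cells = 5453  → 101.1906
row 6: Σ corner-gray over 11 cells = 5561  → 103.1947
row 7: Σ corner-gray over 11 cells = 6505  → 120.7124
row 8: Σ corner-gray over 11 cells = 6353  → 117.8917
Σ rows: total corner-gray = 49966  → 927.2122 mm³

927.212


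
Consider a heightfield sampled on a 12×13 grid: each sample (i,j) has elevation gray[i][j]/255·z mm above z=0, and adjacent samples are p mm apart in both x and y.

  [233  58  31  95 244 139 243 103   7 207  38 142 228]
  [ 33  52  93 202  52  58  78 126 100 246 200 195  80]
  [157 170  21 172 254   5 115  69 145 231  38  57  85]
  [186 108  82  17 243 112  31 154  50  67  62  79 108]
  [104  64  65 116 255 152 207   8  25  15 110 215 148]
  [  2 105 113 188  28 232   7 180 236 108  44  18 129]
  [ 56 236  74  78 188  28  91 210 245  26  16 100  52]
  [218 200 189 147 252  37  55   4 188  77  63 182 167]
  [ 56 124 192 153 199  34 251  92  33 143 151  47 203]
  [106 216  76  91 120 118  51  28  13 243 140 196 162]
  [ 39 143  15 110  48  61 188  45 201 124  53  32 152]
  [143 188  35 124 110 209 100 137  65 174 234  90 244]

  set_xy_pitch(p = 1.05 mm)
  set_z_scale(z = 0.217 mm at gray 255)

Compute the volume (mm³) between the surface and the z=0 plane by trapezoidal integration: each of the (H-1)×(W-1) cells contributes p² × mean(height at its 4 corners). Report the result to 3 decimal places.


14.366

height_mm = gray/255 × 0.217; cell vol = 1.05² × mean(4 corners)
unit = 1.05² × 0.217 / (4×255) = 0.000234551 mm³ per gray-sum
row 0: Σ corner-gray over 12 cells = 5992  → 1.4054
row 1: Σ corner-gray over 12 cells = 5713  → 1.3400
row 2: Σ corner-gray over 12 cells = 5100  → 1.1962
row 3: Σ corner-gray over 12 cells = 5020  → 1.1774
row 4: Σ corner-gray over 12 cells = 5365  → 1.2584
row 5: Σ corner-gray over 12 cells = 5341  → 1.2527
row 6: Σ corner-gray over 12 cells = 5865  → 1.3756
row 7: Σ corner-gray over 12 cells = 6270  → 1.4706
row 8: Σ corner-gray over 12 cells = 5949  → 1.3953
row 9: Σ corner-gray over 12 cells = 5083  → 1.1922
row 10: Σ corner-gray over 12 cells = 5550  → 1.3018
Σ rows: total corner-gray = 61248  → 14.3658 mm³


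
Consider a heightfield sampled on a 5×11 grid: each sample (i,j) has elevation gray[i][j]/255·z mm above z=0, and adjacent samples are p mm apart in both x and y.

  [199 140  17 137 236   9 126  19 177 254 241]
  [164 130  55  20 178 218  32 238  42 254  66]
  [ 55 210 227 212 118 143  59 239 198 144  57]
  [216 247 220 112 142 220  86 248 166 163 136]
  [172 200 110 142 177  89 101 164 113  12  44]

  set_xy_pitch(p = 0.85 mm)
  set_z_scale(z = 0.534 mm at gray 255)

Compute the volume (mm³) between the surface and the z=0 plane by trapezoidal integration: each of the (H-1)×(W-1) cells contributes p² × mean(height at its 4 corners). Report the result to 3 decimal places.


height_mm = gray/255 × 0.534; cell vol = 0.85² × mean(4 corners)
unit = 0.85² × 0.534 / (4×255) = 0.00037825 mm³ per gray-sum
row 0: Σ corner-gray over 10 cells = 5234  → 1.9798
row 1: Σ corner-gray over 10 cells = 5776  → 2.1848
row 2: Σ corner-gray over 10 cells = 6772  → 2.5615
row 3: Σ corner-gray over 10 cells = 5992  → 2.2665
Σ rows: total corner-gray = 23774  → 8.9925 mm³

8.993


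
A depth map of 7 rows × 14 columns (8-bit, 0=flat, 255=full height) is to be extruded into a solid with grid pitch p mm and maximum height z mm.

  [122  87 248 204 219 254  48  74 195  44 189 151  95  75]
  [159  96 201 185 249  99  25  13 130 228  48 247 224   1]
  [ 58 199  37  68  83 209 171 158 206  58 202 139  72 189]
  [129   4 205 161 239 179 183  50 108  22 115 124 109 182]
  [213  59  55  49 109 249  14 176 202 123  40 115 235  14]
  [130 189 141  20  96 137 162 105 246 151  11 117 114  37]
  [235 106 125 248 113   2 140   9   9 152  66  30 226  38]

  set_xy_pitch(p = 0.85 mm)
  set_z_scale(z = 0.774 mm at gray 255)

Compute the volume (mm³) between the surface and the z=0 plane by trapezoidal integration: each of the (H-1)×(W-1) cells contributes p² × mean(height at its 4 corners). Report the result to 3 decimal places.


21.824

height_mm = gray/255 × 0.774; cell vol = 0.85² × mean(4 corners)
unit = 0.85² × 0.774 / (4×255) = 0.00054825 mm³ per gray-sum
row 0: Σ corner-gray over 13 cells = 7463  → 4.0916
row 1: Σ corner-gray over 13 cells = 7101  → 3.8931
row 2: Σ corner-gray over 13 cells = 6760  → 3.7062
row 3: Σ corner-gray over 13 cells = 6388  → 3.5022
row 4: Σ corner-gray over 13 cells = 6224  → 3.4123
row 5: Σ corner-gray over 13 cells = 5870  → 3.2182
Σ rows: total corner-gray = 39806  → 21.8236 mm³


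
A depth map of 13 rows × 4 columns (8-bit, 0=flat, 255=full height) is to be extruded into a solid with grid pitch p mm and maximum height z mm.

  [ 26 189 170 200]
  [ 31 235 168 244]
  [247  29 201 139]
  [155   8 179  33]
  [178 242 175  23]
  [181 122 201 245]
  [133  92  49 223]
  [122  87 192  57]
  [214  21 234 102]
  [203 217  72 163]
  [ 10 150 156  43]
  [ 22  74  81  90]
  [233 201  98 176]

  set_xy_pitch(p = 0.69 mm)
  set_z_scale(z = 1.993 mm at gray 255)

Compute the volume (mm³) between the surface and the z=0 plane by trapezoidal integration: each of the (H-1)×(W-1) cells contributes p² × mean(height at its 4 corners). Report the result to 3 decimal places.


18.240

height_mm = gray/255 × 1.993; cell vol = 0.69² × mean(4 corners)
unit = 0.69² × 1.993 / (4×255) = 0.000930262 mm³ per gray-sum
row 0: Σ corner-gray over 3 cells = 2025  → 1.8838
row 1: Σ corner-gray over 3 cells = 1927  → 1.7926
row 2: Σ corner-gray over 3 cells = 1408  → 1.3098
row 3: Σ corner-gray over 3 cells = 1597  → 1.4856
row 4: Σ corner-gray over 3 cells = 2107  → 1.9601
row 5: Σ corner-gray over 3 cells = 1710  → 1.5907
row 6: Σ corner-gray over 3 cells = 1375  → 1.2791
row 7: Σ corner-gray over 3 cells = 1563  → 1.4540
row 8: Σ corner-gray over 3 cells = 1770  → 1.6466
row 9: Σ corner-gray over 3 cells = 1609  → 1.4968
row 10: Σ corner-gray over 3 cells = 1087  → 1.0112
row 11: Σ corner-gray over 3 cells = 1429  → 1.3293
Σ rows: total corner-gray = 19607  → 18.2396 mm³


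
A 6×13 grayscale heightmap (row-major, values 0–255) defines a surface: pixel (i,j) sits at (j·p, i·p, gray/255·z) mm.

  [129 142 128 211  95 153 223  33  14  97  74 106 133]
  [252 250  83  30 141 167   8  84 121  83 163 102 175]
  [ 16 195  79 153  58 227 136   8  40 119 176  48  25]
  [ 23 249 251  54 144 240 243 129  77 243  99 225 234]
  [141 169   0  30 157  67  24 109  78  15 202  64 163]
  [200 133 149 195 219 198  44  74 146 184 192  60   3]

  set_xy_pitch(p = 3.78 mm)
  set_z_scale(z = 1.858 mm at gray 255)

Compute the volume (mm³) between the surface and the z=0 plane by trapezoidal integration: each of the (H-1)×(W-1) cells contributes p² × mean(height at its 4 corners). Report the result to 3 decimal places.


771.007

height_mm = gray/255 × 1.858; cell vol = 3.78² × mean(4 corners)
unit = 3.78² × 1.858 / (4×255) = 0.0260273 mm³ per gray-sum
row 0: Σ corner-gray over 12 cells = 5705  → 148.4858
row 1: Σ corner-gray over 12 cells = 5410  → 140.8077
row 2: Σ corner-gray over 12 cells = 6684  → 173.9665
row 3: Σ corner-gray over 12 cells = 6299  → 163.9460
row 4: Σ corner-gray over 12 cells = 5525  → 143.8008
Σ rows: total corner-gray = 29623  → 771.0067 mm³


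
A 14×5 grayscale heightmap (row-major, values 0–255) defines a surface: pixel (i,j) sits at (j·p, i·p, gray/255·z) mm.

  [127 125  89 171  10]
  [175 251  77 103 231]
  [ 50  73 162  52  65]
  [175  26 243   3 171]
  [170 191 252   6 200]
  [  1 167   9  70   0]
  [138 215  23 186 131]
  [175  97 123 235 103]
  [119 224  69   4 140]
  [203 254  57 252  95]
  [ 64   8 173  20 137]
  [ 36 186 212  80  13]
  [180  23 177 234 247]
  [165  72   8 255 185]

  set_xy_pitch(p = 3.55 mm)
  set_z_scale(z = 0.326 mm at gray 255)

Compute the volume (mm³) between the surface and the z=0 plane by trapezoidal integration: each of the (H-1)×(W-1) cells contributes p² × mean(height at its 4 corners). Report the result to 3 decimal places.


105.179

height_mm = gray/255 × 0.326; cell vol = 3.55² × mean(4 corners)
unit = 3.55² × 0.326 / (4×255) = 0.00402786 mm³ per gray-sum
row 0: Σ corner-gray over 4 cells = 2175  → 8.7606
row 1: Σ corner-gray over 4 cells = 1957  → 7.8825
row 2: Σ corner-gray over 4 cells = 1579  → 6.3600
row 3: Σ corner-gray over 4 cells = 2158  → 8.6921
row 4: Σ corner-gray over 4 cells = 1761  → 7.0931
row 5: Σ corner-gray over 4 cells = 1610  → 6.4849
row 6: Σ corner-gray over 4 cells = 2305  → 9.2842
row 7: Σ corner-gray over 4 cells = 2041  → 8.2209
row 8: Σ corner-gray over 4 cells = 2277  → 9.1714
row 9: Σ corner-gray over 4 cells = 2027  → 8.1645
row 10: Σ corner-gray over 4 cells = 1608  → 6.4768
row 11: Σ corner-gray over 4 cells = 2300  → 9.2641
row 12: Σ corner-gray over 4 cells = 2315  → 9.3245
Σ rows: total corner-gray = 26113  → 105.1795 mm³


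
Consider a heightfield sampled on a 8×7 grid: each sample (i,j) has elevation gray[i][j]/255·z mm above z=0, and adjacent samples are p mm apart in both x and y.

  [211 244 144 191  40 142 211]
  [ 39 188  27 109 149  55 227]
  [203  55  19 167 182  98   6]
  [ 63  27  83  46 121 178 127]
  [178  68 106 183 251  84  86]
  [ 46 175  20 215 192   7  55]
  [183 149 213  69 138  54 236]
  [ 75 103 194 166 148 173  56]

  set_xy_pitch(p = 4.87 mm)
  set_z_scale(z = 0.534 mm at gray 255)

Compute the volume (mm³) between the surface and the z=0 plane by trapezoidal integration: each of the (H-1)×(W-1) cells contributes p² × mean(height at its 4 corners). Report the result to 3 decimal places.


height_mm = gray/255 × 0.534; cell vol = 4.87² × mean(4 corners)
unit = 4.87² × 0.534 / (4×255) = 0.0124165 mm³ per gray-sum
row 0: Σ corner-gray over 6 cells = 3266  → 40.5523
row 1: Σ corner-gray over 6 cells = 2573  → 31.9476
row 2: Σ corner-gray over 6 cells = 2351  → 29.1912
row 3: Σ corner-gray over 6 cells = 2748  → 34.1205
row 4: Σ corner-gray over 6 cells = 2967  → 36.8397
row 5: Σ corner-gray over 6 cells = 2984  → 37.0508
row 6: Σ corner-gray over 6 cells = 3364  → 41.7691
Σ rows: total corner-gray = 20253  → 251.4713 mm³

251.471


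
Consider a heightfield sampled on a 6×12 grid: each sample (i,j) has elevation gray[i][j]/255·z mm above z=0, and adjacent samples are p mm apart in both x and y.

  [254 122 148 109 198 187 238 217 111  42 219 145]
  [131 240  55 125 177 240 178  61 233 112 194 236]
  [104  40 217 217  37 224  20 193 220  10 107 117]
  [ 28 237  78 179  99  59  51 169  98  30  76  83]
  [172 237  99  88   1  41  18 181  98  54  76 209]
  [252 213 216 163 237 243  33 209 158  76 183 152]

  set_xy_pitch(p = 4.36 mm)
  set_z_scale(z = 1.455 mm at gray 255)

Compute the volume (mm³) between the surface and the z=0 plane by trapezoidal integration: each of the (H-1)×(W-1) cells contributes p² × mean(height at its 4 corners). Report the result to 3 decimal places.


788.633

height_mm = gray/255 × 1.455; cell vol = 4.36² × mean(4 corners)
unit = 4.36² × 1.455 / (4×255) = 0.0271166 mm³ per gray-sum
row 0: Σ corner-gray over 11 cells = 7178  → 194.6432
row 1: Σ corner-gray over 11 cells = 6388  → 173.2211
row 2: Σ corner-gray over 11 cells = 5054  → 137.0475
row 3: Σ corner-gray over 11 cells = 4430  → 120.1267
row 4: Σ corner-gray over 11 cells = 6033  → 163.5947
Σ rows: total corner-gray = 29083  → 788.6331 mm³


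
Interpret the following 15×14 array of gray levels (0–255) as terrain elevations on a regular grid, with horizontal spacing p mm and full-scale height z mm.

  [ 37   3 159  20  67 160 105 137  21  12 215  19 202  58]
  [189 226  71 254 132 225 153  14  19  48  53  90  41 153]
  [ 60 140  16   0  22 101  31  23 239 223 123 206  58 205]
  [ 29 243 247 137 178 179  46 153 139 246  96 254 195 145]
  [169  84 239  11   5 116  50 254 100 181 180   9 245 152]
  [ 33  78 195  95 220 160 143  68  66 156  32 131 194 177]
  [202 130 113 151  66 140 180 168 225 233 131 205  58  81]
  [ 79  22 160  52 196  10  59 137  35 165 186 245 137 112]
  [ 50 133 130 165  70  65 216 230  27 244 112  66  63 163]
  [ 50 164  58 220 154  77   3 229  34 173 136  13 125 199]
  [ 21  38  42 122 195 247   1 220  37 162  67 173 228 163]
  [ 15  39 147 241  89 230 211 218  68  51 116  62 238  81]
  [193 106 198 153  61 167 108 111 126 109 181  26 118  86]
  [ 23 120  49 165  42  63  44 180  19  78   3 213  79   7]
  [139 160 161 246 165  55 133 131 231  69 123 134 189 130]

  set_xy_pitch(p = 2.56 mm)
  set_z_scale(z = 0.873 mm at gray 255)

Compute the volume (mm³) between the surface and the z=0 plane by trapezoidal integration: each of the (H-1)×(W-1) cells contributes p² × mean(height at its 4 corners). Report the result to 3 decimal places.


height_mm = gray/255 × 0.873; cell vol = 2.56² × mean(4 corners)
unit = 2.56² × 0.873 / (4×255) = 0.00560911 mm³ per gray-sum
row 0: Σ corner-gray over 13 cells = 5329  → 29.8910
row 1: Σ corner-gray over 13 cells = 5623  → 31.5400
row 2: Σ corner-gray over 13 cells = 7029  → 39.4264
row 3: Σ corner-gray over 13 cells = 7669  → 43.0163
row 4: Σ corner-gray over 13 cells = 6555  → 36.7677
row 5: Σ corner-gray over 13 cells = 7169  → 40.2117
row 6: Σ corner-gray over 13 cells = 6882  → 38.6019
row 7: Σ corner-gray over 13 cells = 6254  → 35.0794
row 8: Σ corner-gray over 13 cells = 6276  → 35.2028
row 9: Σ corner-gray over 13 cells = 6269  → 35.1635
row 10: Σ corner-gray over 13 cells = 6764  → 37.9400
row 11: Σ corner-gray over 13 cells = 6723  → 37.7101
row 12: Σ corner-gray over 13 cells = 5347  → 29.9919
row 13: Σ corner-gray over 13 cells = 6003  → 33.6715
Σ rows: total corner-gray = 89892  → 504.2142 mm³

504.214


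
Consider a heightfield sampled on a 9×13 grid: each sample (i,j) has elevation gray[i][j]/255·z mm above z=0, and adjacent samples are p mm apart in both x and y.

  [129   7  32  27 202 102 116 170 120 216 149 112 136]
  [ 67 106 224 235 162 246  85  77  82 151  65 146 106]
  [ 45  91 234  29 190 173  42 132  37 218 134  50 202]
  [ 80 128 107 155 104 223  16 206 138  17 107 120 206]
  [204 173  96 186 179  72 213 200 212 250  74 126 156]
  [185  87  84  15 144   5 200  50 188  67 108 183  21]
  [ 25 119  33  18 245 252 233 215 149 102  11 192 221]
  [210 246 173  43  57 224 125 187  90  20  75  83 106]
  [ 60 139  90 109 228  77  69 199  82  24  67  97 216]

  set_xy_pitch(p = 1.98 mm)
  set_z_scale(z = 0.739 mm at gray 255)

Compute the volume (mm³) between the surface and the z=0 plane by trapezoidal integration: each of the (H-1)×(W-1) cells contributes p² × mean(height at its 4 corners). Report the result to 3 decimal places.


139.783

height_mm = gray/255 × 0.739; cell vol = 1.98² × mean(4 corners)
unit = 1.98² × 0.739 / (4×255) = 0.00284037 mm³ per gray-sum
row 0: Σ corner-gray over 12 cells = 6102  → 17.3319
row 1: Σ corner-gray over 12 cells = 6238  → 17.7182
row 2: Σ corner-gray over 12 cells = 5835  → 16.5735
row 3: Σ corner-gray over 12 cells = 6850  → 19.4565
row 4: Σ corner-gray over 12 cells = 6390  → 18.1500
row 5: Σ corner-gray over 12 cells = 5852  → 16.6218
row 6: Σ corner-gray over 12 cells = 6346  → 18.0250
row 7: Σ corner-gray over 12 cells = 5600  → 15.9061
Σ rows: total corner-gray = 49213  → 139.7830 mm³


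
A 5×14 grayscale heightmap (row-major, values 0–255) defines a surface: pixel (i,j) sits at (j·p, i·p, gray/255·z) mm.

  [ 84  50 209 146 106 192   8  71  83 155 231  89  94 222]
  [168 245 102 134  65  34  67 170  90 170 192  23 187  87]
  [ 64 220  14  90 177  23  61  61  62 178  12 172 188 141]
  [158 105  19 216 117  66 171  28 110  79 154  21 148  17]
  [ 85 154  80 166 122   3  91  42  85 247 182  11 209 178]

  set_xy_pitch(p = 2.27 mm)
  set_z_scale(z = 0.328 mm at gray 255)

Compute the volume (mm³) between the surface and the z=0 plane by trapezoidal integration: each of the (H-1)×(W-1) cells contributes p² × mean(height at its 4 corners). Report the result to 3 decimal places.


height_mm = gray/255 × 0.328; cell vol = 2.27² × mean(4 corners)
unit = 2.27² × 0.328 / (4×255) = 0.00165701 mm³ per gray-sum
row 0: Σ corner-gray over 13 cells = 6387  → 10.5833
row 1: Σ corner-gray over 13 cells = 5934  → 9.8327
row 2: Σ corner-gray over 13 cells = 5364  → 8.8882
row 3: Σ corner-gray over 13 cells = 5690  → 9.4284
Σ rows: total corner-gray = 23375  → 38.7326 mm³

38.733


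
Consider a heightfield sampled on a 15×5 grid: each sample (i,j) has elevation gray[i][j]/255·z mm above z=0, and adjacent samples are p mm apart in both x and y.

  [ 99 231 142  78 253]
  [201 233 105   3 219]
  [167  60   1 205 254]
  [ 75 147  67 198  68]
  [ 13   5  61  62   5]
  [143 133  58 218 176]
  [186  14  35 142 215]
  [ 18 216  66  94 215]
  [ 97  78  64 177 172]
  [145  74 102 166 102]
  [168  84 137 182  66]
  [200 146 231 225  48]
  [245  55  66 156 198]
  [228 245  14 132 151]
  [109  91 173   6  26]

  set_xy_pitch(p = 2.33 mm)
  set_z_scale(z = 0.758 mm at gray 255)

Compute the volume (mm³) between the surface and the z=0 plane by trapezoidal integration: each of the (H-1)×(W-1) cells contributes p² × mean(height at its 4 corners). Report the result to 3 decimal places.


height_mm = gray/255 × 0.758; cell vol = 2.33² × mean(4 corners)
unit = 2.33² × 0.758 / (4×255) = 0.00403442 mm³ per gray-sum
row 0: Σ corner-gray over 4 cells = 2356  → 9.5051
row 1: Σ corner-gray over 4 cells = 2055  → 8.2907
row 2: Σ corner-gray over 4 cells = 1920  → 7.7461
row 3: Σ corner-gray over 4 cells = 1241  → 5.0067
row 4: Σ corner-gray over 4 cells = 1411  → 5.6926
row 5: Σ corner-gray over 4 cells = 1920  → 7.7461
row 6: Σ corner-gray over 4 cells = 1768  → 7.1329
row 7: Σ corner-gray over 4 cells = 1892  → 7.6331
row 8: Σ corner-gray over 4 cells = 1838  → 7.4153
row 9: Σ corner-gray over 4 cells = 1971  → 7.9518
row 10: Σ corner-gray over 4 cells = 2492  → 10.0538
row 11: Σ corner-gray over 4 cells = 2449  → 9.8803
row 12: Σ corner-gray over 4 cells = 2158  → 8.7063
row 13: Σ corner-gray over 4 cells = 1836  → 7.4072
Σ rows: total corner-gray = 27307  → 110.1678 mm³

110.168


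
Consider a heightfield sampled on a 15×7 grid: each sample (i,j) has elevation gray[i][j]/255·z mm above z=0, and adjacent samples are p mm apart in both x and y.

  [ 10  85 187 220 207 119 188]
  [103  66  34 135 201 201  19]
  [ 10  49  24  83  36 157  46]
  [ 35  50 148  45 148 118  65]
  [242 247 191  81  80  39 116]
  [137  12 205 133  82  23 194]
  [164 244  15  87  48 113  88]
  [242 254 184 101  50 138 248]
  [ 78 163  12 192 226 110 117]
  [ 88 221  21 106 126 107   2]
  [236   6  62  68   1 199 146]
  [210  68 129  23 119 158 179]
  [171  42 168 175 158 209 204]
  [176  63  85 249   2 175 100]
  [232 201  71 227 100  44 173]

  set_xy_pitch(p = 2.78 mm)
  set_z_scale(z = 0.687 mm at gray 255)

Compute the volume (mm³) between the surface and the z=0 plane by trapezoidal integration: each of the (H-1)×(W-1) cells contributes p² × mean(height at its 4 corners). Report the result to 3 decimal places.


height_mm = gray/255 × 0.687; cell vol = 2.78² × mean(4 corners)
unit = 2.78² × 0.687 / (4×255) = 0.0052053 mm³ per gray-sum
row 0: Σ corner-gray over 6 cells = 3230  → 16.8131
row 1: Σ corner-gray over 6 cells = 2150  → 11.1914
row 2: Σ corner-gray over 6 cells = 1872  → 9.7443
row 3: Σ corner-gray over 6 cells = 2752  → 14.3250
row 4: Σ corner-gray over 6 cells = 2875  → 14.9653
row 5: Σ corner-gray over 6 cells = 2507  → 13.0497
row 6: Σ corner-gray over 6 cells = 3210  → 16.7090
row 7: Σ corner-gray over 6 cells = 3545  → 18.4528
row 8: Σ corner-gray over 6 cells = 2853  → 14.8507
row 9: Σ corner-gray over 6 cells = 2306  → 12.0034
row 10: Σ corner-gray over 6 cells = 2437  → 12.6853
row 11: Σ corner-gray over 6 cells = 3262  → 16.9797
row 12: Σ corner-gray over 6 cells = 3303  → 17.1931
row 13: Σ corner-gray over 6 cells = 3115  → 16.2145
Σ rows: total corner-gray = 39417  → 205.1775 mm³

205.177


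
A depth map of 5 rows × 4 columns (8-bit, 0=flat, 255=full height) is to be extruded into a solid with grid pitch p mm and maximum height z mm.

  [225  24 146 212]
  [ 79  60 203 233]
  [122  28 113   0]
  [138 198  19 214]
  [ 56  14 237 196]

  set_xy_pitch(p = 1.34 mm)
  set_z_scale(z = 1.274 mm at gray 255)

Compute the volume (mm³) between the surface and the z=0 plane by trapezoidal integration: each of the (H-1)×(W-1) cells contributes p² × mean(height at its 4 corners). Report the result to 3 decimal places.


12.530

height_mm = gray/255 × 1.274; cell vol = 1.34² × mean(4 corners)
unit = 1.34² × 1.274 / (4×255) = 0.00224274 mm³ per gray-sum
row 0: Σ corner-gray over 3 cells = 1615  → 3.6220
row 1: Σ corner-gray over 3 cells = 1242  → 2.7855
row 2: Σ corner-gray over 3 cells = 1190  → 2.6689
row 3: Σ corner-gray over 3 cells = 1540  → 3.4538
Σ rows: total corner-gray = 5587  → 12.5302 mm³


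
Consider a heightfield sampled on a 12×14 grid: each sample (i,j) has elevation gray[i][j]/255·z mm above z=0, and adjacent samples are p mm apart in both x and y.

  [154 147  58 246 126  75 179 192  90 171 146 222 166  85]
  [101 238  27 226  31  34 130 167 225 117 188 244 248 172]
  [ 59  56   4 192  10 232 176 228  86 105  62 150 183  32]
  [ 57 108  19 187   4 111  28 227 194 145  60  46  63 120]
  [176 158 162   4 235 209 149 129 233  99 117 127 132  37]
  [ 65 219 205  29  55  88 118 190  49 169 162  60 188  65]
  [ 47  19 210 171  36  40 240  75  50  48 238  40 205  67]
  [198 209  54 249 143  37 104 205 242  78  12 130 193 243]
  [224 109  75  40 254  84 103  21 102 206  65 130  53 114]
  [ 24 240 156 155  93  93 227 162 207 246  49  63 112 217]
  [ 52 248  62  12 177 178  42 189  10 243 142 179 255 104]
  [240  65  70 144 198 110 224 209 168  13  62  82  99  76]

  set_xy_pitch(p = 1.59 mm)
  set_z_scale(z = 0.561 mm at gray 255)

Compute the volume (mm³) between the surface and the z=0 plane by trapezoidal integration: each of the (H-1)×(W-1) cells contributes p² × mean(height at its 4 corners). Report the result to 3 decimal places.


height_mm = gray/255 × 0.561; cell vol = 1.59² × mean(4 corners)
unit = 1.59² × 0.561 / (4×255) = 0.00139046 mm³ per gray-sum
row 0: Σ corner-gray over 13 cells = 7898  → 10.9818
row 1: Σ corner-gray over 13 cells = 7082  → 9.8472
row 2: Σ corner-gray over 13 cells = 5620  → 7.8144
row 3: Σ corner-gray over 13 cells = 6282  → 8.7348
row 4: Σ corner-gray over 13 cells = 6915  → 9.6150
row 5: Σ corner-gray over 13 cells = 6052  → 8.4150
row 6: Σ corner-gray over 13 cells = 6611  → 9.1923
row 7: Σ corner-gray over 13 cells = 6575  → 9.1422
row 8: Σ corner-gray over 13 cells = 6669  → 9.2729
row 9: Σ corner-gray over 13 cells = 7477  → 10.3964
row 10: Σ corner-gray over 13 cells = 6834  → 9.5024
Σ rows: total corner-gray = 74015  → 102.9145 mm³

102.915


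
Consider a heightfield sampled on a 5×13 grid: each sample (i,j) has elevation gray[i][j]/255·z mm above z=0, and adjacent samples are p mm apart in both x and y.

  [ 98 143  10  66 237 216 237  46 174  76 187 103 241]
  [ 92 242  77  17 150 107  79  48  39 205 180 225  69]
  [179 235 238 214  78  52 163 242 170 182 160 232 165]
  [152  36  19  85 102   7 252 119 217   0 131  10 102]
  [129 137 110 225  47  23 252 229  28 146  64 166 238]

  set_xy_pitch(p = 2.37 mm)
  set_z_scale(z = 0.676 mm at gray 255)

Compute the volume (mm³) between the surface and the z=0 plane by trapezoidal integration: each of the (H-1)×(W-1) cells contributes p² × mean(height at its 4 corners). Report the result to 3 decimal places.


height_mm = gray/255 × 0.676; cell vol = 2.37² × mean(4 corners)
unit = 2.37² × 0.676 / (4×255) = 0.00372257 mm³ per gray-sum
row 0: Σ corner-gray over 12 cells = 6228  → 23.1842
row 1: Σ corner-gray over 12 cells = 7175  → 26.7095
row 2: Σ corner-gray over 12 cells = 6486  → 24.1446
row 3: Σ corner-gray over 12 cells = 5431  → 20.2173
Σ rows: total corner-gray = 25320  → 94.2555 mm³

94.256


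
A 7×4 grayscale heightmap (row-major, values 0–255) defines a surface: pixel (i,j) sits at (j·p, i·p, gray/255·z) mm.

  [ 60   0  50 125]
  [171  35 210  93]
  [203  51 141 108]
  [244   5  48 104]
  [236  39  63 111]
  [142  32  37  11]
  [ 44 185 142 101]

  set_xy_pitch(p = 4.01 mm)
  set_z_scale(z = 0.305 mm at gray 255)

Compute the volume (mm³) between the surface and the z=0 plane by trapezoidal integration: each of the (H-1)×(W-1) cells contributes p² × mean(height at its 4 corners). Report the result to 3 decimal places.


31.610

height_mm = gray/255 × 0.305; cell vol = 4.01² × mean(4 corners)
unit = 4.01² × 0.305 / (4×255) = 0.00480827 mm³ per gray-sum
row 0: Σ corner-gray over 3 cells = 1039  → 4.9958
row 1: Σ corner-gray over 3 cells = 1449  → 6.9672
row 2: Σ corner-gray over 3 cells = 1149  → 5.5247
row 3: Σ corner-gray over 3 cells = 1005  → 4.8323
row 4: Σ corner-gray over 3 cells = 842  → 4.0486
row 5: Σ corner-gray over 3 cells = 1090  → 5.2410
Σ rows: total corner-gray = 6574  → 31.6095 mm³


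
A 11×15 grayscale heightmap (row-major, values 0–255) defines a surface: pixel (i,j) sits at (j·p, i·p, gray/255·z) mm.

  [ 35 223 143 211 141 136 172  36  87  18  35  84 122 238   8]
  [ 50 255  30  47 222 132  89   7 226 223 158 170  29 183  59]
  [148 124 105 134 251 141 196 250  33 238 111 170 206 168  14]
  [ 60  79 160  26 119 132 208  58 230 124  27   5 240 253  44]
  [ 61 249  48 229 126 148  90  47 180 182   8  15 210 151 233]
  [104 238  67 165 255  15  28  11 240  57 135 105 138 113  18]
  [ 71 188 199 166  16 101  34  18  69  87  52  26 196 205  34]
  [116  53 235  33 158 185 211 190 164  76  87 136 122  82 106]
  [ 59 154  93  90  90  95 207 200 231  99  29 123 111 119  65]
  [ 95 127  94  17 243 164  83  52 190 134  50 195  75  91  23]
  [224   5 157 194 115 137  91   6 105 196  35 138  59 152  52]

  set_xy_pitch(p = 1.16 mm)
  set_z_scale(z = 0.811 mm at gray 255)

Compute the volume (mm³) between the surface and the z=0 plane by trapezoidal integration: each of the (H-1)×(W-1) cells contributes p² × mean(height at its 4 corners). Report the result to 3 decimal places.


74.172

height_mm = gray/255 × 0.811; cell vol = 1.16² × mean(4 corners)
unit = 1.16² × 0.811 / (4×255) = 0.00106988 mm³ per gray-sum
row 0: Σ corner-gray over 14 cells = 6986  → 7.4742
row 1: Σ corner-gray over 14 cells = 8067  → 8.6308
row 2: Σ corner-gray over 14 cells = 7842  → 8.3900
row 3: Σ corner-gray over 14 cells = 7086  → 7.5812
row 4: Σ corner-gray over 14 cells = 6916  → 7.3993
row 5: Σ corner-gray over 14 cells = 6075  → 6.4995
row 6: Σ corner-gray over 14 cells = 6505  → 6.9596
row 7: Σ corner-gray over 14 cells = 7092  → 7.5876
row 8: Σ corner-gray over 14 cells = 6554  → 7.0120
row 9: Σ corner-gray over 14 cells = 6204  → 6.6376
Σ rows: total corner-gray = 69327  → 74.1718 mm³


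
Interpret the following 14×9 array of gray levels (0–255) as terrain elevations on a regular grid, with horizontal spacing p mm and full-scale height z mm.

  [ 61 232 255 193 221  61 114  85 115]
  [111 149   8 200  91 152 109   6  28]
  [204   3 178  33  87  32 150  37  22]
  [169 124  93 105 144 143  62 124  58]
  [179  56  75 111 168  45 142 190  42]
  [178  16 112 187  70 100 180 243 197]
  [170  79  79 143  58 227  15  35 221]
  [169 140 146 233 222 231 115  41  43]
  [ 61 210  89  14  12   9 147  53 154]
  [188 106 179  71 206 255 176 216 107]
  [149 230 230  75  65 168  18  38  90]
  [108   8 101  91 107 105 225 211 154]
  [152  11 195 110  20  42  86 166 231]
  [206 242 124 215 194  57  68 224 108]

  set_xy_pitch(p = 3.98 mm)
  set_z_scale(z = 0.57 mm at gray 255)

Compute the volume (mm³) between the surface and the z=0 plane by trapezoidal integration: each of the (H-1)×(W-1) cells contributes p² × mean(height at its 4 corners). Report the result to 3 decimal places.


438.758

height_mm = gray/255 × 0.57; cell vol = 3.98² × mean(4 corners)
unit = 3.98² × 0.57 / (4×255) = 0.00885199 mm³ per gray-sum
row 0: Σ corner-gray over 8 cells = 4067  → 36.0010
row 1: Σ corner-gray over 8 cells = 2835  → 25.0954
row 2: Σ corner-gray over 8 cells = 3083  → 27.2907
row 3: Σ corner-gray over 8 cells = 3612  → 31.9734
row 4: Σ corner-gray over 8 cells = 3986  → 35.2840
row 5: Σ corner-gray over 8 cells = 3854  → 34.1156
row 6: Σ corner-gray over 8 cells = 4131  → 36.5676
row 7: Σ corner-gray over 8 cells = 3751  → 33.2038
row 8: Σ corner-gray over 8 cells = 3996  → 35.3725
row 9: Σ corner-gray over 8 cells = 4600  → 40.7191
row 10: Σ corner-gray over 8 cells = 3845  → 34.0359
row 11: Σ corner-gray over 8 cells = 3601  → 31.8760
row 12: Σ corner-gray over 8 cells = 4205  → 37.2226
Σ rows: total corner-gray = 49566  → 438.7576 mm³


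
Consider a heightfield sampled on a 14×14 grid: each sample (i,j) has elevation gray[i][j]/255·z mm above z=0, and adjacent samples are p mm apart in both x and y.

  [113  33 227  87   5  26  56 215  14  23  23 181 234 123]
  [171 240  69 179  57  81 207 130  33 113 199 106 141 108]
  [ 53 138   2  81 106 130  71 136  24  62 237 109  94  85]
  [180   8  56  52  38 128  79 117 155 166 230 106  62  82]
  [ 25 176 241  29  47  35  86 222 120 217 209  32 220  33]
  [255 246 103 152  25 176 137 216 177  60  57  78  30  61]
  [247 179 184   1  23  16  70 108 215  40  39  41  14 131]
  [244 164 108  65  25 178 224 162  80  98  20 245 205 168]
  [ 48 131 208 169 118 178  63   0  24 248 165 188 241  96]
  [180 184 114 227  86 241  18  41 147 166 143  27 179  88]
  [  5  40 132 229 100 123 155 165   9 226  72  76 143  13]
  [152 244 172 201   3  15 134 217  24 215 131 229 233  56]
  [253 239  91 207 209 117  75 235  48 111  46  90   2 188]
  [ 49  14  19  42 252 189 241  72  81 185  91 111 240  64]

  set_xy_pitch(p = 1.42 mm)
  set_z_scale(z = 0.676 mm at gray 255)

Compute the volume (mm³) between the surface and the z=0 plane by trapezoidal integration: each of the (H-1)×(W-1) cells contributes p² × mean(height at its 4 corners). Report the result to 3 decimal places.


109.473

height_mm = gray/255 × 0.676; cell vol = 1.42² × mean(4 corners)
unit = 1.42² × 0.676 / (4×255) = 0.00133636 mm³ per gray-sum
row 0: Σ corner-gray over 13 cells = 5873  → 7.8484
row 1: Σ corner-gray over 13 cells = 5907  → 7.8939
row 2: Σ corner-gray over 13 cells = 5174  → 6.9143
row 3: Σ corner-gray over 13 cells = 5982  → 7.9941
row 4: Σ corner-gray over 13 cells = 6556  → 8.7612
row 5: Σ corner-gray over 13 cells = 5468  → 7.3072
row 6: Σ corner-gray over 13 cells = 5798  → 7.7482
row 7: Σ corner-gray over 13 cells = 7170  → 9.5817
row 8: Σ corner-gray over 13 cells = 7024  → 9.3866
row 9: Σ corner-gray over 13 cells = 6372  → 8.5153
row 10: Σ corner-gray over 13 cells = 6802  → 9.0899
row 11: Σ corner-gray over 13 cells = 7225  → 9.6552
row 12: Σ corner-gray over 13 cells = 6568  → 8.7772
Σ rows: total corner-gray = 81919  → 109.4732 mm³


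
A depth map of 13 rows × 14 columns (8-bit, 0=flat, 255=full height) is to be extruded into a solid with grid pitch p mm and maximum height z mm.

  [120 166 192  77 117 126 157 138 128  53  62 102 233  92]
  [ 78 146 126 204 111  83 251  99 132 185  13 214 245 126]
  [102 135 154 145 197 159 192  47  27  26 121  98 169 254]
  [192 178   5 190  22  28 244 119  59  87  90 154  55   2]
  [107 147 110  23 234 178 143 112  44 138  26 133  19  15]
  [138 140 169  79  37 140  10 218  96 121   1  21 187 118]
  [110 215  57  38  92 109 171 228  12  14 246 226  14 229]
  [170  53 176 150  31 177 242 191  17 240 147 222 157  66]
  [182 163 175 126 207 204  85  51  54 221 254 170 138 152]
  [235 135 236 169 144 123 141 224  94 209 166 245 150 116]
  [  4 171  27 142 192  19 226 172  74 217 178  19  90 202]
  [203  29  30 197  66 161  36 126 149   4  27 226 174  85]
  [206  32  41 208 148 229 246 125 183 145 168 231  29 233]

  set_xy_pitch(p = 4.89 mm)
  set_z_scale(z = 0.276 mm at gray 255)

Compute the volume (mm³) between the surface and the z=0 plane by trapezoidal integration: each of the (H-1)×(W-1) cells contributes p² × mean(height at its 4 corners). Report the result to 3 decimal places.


height_mm = gray/255 × 0.276; cell vol = 4.89² × mean(4 corners)
unit = 4.89² × 0.276 / (4×255) = 0.00647033 mm³ per gray-sum
row 0: Σ corner-gray over 13 cells = 7136  → 46.1723
row 1: Σ corner-gray over 13 cells = 7118  → 46.0558
row 2: Σ corner-gray over 13 cells = 5952  → 38.5114
row 3: Σ corner-gray over 13 cells = 5392  → 34.8880
row 4: Σ corner-gray over 13 cells = 5430  → 35.1339
row 5: Σ corner-gray over 13 cells = 5877  → 38.0261
row 6: Σ corner-gray over 13 cells = 7025  → 45.4541
row 7: Σ corner-gray over 13 cells = 7872  → 50.9345
row 8: Σ corner-gray over 13 cells = 8453  → 54.6937
row 9: Σ corner-gray over 13 cells = 7683  → 49.7116
row 10: Σ corner-gray over 13 cells = 5998  → 38.8091
row 11: Σ corner-gray over 13 cells = 6747  → 43.6553
Σ rows: total corner-gray = 80683  → 522.0459 mm³

522.046


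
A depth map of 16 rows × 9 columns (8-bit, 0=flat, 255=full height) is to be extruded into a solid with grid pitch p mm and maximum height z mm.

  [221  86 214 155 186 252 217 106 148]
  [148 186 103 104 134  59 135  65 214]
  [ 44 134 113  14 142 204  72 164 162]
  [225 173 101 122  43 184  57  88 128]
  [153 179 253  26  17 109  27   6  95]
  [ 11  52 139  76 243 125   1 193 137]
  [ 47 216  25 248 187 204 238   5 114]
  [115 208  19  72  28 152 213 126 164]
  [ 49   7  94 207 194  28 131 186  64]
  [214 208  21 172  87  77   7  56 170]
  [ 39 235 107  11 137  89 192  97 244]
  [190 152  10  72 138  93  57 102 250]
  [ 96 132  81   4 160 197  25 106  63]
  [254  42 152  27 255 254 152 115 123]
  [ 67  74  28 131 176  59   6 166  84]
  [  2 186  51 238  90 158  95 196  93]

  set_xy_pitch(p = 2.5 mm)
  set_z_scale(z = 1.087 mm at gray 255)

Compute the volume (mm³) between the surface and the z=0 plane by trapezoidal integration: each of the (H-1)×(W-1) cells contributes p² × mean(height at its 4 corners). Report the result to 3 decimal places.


height_mm = gray/255 × 1.087; cell vol = 2.5² × mean(4 corners)
unit = 2.5² × 1.087 / (4×255) = 0.00666054 mm³ per gray-sum
row 0: Σ corner-gray over 8 cells = 4735  → 31.5377
row 1: Σ corner-gray over 8 cells = 3826  → 25.4832
row 2: Σ corner-gray over 8 cells = 3781  → 25.1835
row 3: Σ corner-gray over 8 cells = 3371  → 22.4527
row 4: Σ corner-gray over 8 cells = 3288  → 21.8999
row 5: Σ corner-gray over 8 cells = 4213  → 28.0609
row 6: Σ corner-gray over 8 cells = 4322  → 28.7869
row 7: Σ corner-gray over 8 cells = 3722  → 24.7905
row 8: Σ corner-gray over 8 cells = 3447  → 22.9589
row 9: Σ corner-gray over 8 cells = 3659  → 24.3709
row 10: Σ corner-gray over 8 cells = 3707  → 24.6906
row 11: Σ corner-gray over 8 cells = 3257  → 21.6934
row 12: Σ corner-gray over 8 cells = 3940  → 26.2425
row 13: Σ corner-gray over 8 cells = 3802  → 25.3234
row 14: Σ corner-gray over 8 cells = 3554  → 23.6716
Σ rows: total corner-gray = 56624  → 377.1464 mm³

377.146


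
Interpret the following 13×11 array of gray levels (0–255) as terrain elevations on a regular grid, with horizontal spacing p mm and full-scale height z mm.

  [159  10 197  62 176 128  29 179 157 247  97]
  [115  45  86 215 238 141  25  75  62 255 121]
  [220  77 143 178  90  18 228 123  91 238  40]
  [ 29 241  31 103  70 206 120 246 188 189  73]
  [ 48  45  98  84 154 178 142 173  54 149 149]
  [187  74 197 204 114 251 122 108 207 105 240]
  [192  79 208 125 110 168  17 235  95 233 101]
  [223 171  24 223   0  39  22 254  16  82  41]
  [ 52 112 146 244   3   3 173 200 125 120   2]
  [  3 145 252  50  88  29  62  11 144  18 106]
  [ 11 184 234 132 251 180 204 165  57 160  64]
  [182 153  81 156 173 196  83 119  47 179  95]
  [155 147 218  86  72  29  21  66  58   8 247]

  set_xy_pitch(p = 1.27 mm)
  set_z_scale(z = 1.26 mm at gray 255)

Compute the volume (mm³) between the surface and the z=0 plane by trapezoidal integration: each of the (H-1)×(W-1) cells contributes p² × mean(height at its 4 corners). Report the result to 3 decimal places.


121.278

height_mm = gray/255 × 1.26; cell vol = 1.27² × mean(4 corners)
unit = 1.27² × 1.26 / (4×255) = 0.00199241 mm³ per gray-sum
row 0: Σ corner-gray over 10 cells = 5146  → 10.2529
row 1: Σ corner-gray over 10 cells = 5152  → 10.2649
row 2: Σ corner-gray over 10 cells = 5522  → 11.0021
row 3: Σ corner-gray over 10 cells = 5241  → 10.4422
row 4: Σ corner-gray over 10 cells = 5542  → 11.0419
row 5: Σ corner-gray over 10 cells = 6024  → 12.0023
row 6: Σ corner-gray over 10 cells = 4759  → 9.4819
row 7: Σ corner-gray over 10 cells = 4232  → 8.4319
row 8: Σ corner-gray over 10 cells = 4013  → 7.9955
row 9: Σ corner-gray over 10 cells = 4916  → 9.7947
row 10: Σ corner-gray over 10 cells = 5860  → 11.6755
row 11: Σ corner-gray over 10 cells = 4463  → 8.8921
Σ rows: total corner-gray = 60870  → 121.2777 mm³


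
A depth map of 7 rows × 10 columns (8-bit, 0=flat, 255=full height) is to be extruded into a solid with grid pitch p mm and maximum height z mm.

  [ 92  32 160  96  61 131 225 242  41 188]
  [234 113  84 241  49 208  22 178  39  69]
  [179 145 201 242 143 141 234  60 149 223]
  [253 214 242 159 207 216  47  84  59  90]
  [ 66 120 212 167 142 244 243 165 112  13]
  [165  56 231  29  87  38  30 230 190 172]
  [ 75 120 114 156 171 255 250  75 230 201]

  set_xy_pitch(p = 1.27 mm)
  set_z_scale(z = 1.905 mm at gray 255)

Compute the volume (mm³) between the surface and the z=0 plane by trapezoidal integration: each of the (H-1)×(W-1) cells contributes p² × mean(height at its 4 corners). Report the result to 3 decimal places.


height_mm = gray/255 × 1.905; cell vol = 1.27² × mean(4 corners)
unit = 1.27² × 1.905 / (4×255) = 0.00301233 mm³ per gray-sum
row 0: Σ corner-gray over 9 cells = 4427  → 13.3356
row 1: Σ corner-gray over 9 cells = 5203  → 15.6731
row 2: Σ corner-gray over 9 cells = 5831  → 17.5649
row 3: Σ corner-gray over 9 cells = 5688  → 17.1341
row 4: Σ corner-gray over 9 cells = 5008  → 15.0857
row 5: Σ corner-gray over 9 cells = 5137  → 15.4743
Σ rows: total corner-gray = 31294  → 94.2678 mm³

94.268
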